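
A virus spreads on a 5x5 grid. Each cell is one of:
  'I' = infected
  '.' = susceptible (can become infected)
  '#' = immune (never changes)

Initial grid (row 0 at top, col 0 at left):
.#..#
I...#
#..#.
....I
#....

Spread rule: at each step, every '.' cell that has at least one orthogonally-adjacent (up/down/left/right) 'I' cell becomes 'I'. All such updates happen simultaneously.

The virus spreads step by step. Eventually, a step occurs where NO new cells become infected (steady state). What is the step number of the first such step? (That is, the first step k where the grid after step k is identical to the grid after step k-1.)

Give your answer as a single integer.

Step 0 (initial): 2 infected
Step 1: +5 new -> 7 infected
Step 2: +4 new -> 11 infected
Step 3: +5 new -> 16 infected
Step 4: +3 new -> 19 infected
Step 5: +0 new -> 19 infected

Answer: 5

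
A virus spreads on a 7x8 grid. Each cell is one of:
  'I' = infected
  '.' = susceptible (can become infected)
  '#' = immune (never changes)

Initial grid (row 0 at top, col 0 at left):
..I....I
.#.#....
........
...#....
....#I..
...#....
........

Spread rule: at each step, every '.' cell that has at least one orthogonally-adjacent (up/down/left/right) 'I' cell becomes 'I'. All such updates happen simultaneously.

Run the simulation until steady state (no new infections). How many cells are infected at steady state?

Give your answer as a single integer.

Answer: 51

Derivation:
Step 0 (initial): 3 infected
Step 1: +8 new -> 11 infected
Step 2: +13 new -> 24 infected
Step 3: +12 new -> 36 infected
Step 4: +5 new -> 41 infected
Step 5: +5 new -> 46 infected
Step 6: +3 new -> 49 infected
Step 7: +2 new -> 51 infected
Step 8: +0 new -> 51 infected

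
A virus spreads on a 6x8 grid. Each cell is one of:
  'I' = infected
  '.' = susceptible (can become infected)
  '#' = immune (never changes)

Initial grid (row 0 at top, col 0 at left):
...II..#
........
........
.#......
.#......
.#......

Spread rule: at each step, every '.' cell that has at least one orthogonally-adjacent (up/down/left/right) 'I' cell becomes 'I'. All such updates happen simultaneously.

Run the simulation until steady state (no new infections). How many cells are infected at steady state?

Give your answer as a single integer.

Answer: 44

Derivation:
Step 0 (initial): 2 infected
Step 1: +4 new -> 6 infected
Step 2: +6 new -> 12 infected
Step 3: +7 new -> 19 infected
Step 4: +8 new -> 27 infected
Step 5: +7 new -> 34 infected
Step 6: +5 new -> 39 infected
Step 7: +3 new -> 42 infected
Step 8: +2 new -> 44 infected
Step 9: +0 new -> 44 infected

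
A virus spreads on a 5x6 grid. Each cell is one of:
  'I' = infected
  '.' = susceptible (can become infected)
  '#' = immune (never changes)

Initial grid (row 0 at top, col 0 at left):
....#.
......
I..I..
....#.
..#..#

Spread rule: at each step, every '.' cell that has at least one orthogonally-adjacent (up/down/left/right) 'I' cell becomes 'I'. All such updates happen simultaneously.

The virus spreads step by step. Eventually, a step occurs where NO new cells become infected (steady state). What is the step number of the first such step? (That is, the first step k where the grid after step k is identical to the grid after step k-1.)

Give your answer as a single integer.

Answer: 5

Derivation:
Step 0 (initial): 2 infected
Step 1: +7 new -> 9 infected
Step 2: +10 new -> 19 infected
Step 3: +6 new -> 25 infected
Step 4: +1 new -> 26 infected
Step 5: +0 new -> 26 infected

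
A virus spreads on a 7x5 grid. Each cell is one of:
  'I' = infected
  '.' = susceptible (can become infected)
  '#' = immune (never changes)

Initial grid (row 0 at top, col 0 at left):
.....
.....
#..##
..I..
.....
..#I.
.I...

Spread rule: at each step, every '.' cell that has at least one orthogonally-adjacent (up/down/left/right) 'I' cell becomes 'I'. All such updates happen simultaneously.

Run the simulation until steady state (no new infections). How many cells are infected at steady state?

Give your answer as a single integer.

Answer: 31

Derivation:
Step 0 (initial): 3 infected
Step 1: +10 new -> 13 infected
Step 2: +8 new -> 21 infected
Step 3: +4 new -> 25 infected
Step 4: +4 new -> 29 infected
Step 5: +2 new -> 31 infected
Step 6: +0 new -> 31 infected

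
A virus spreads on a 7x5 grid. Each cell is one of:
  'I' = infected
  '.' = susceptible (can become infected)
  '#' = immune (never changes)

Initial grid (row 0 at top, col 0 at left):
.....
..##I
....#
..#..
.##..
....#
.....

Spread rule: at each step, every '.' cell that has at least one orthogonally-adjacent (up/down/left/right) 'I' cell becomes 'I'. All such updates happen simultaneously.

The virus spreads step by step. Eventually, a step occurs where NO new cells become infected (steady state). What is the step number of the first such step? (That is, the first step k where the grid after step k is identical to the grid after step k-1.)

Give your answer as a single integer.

Step 0 (initial): 1 infected
Step 1: +1 new -> 2 infected
Step 2: +1 new -> 3 infected
Step 3: +1 new -> 4 infected
Step 4: +1 new -> 5 infected
Step 5: +2 new -> 7 infected
Step 6: +2 new -> 9 infected
Step 7: +3 new -> 12 infected
Step 8: +2 new -> 14 infected
Step 9: +2 new -> 16 infected
Step 10: +3 new -> 19 infected
Step 11: +4 new -> 23 infected
Step 12: +3 new -> 26 infected
Step 13: +2 new -> 28 infected
Step 14: +0 new -> 28 infected

Answer: 14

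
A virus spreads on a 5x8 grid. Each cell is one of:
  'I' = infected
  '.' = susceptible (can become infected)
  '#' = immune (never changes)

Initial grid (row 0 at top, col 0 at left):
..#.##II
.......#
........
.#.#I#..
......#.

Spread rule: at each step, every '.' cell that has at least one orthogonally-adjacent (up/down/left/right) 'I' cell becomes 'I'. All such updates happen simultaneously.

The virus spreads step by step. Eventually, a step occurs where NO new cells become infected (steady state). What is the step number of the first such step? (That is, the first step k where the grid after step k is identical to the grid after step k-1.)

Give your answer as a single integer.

Answer: 8

Derivation:
Step 0 (initial): 3 infected
Step 1: +3 new -> 6 infected
Step 2: +7 new -> 13 infected
Step 3: +5 new -> 18 infected
Step 4: +6 new -> 24 infected
Step 5: +4 new -> 28 infected
Step 6: +3 new -> 31 infected
Step 7: +1 new -> 32 infected
Step 8: +0 new -> 32 infected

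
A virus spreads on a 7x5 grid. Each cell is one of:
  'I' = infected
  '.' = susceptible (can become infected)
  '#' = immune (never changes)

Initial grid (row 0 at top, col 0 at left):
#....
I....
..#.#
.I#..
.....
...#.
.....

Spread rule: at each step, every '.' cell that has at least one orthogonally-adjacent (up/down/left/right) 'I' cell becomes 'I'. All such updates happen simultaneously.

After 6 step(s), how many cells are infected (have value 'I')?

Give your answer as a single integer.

Step 0 (initial): 2 infected
Step 1: +5 new -> 7 infected
Step 2: +5 new -> 12 infected
Step 3: +6 new -> 18 infected
Step 4: +7 new -> 25 infected
Step 5: +4 new -> 29 infected
Step 6: +1 new -> 30 infected

Answer: 30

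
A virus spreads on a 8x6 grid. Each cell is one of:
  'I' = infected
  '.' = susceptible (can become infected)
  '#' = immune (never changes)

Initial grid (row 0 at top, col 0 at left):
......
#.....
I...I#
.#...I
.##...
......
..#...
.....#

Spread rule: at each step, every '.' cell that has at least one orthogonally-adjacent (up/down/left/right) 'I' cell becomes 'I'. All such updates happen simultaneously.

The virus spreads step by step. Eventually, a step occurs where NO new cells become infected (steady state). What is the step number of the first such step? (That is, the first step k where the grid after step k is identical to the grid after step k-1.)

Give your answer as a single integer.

Step 0 (initial): 3 infected
Step 1: +6 new -> 9 infected
Step 2: +9 new -> 18 infected
Step 3: +9 new -> 27 infected
Step 4: +6 new -> 33 infected
Step 5: +5 new -> 38 infected
Step 6: +2 new -> 40 infected
Step 7: +1 new -> 41 infected
Step 8: +0 new -> 41 infected

Answer: 8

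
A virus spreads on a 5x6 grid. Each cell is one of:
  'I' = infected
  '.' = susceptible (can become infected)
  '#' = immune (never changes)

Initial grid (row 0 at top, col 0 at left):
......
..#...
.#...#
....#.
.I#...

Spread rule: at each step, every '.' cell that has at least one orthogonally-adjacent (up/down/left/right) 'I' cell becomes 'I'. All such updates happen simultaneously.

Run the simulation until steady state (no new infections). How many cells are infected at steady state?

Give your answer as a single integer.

Answer: 25

Derivation:
Step 0 (initial): 1 infected
Step 1: +2 new -> 3 infected
Step 2: +2 new -> 5 infected
Step 3: +3 new -> 8 infected
Step 4: +3 new -> 11 infected
Step 5: +5 new -> 16 infected
Step 6: +4 new -> 20 infected
Step 7: +4 new -> 24 infected
Step 8: +1 new -> 25 infected
Step 9: +0 new -> 25 infected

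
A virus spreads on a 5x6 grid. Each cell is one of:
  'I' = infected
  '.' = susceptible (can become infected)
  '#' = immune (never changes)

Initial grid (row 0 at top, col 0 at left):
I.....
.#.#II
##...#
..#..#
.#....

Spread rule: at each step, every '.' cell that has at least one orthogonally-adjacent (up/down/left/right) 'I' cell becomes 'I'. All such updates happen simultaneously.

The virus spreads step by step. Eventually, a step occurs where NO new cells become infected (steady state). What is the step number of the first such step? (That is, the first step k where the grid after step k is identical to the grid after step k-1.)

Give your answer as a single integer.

Step 0 (initial): 3 infected
Step 1: +5 new -> 8 infected
Step 2: +4 new -> 12 infected
Step 3: +4 new -> 16 infected
Step 4: +2 new -> 18 infected
Step 5: +1 new -> 19 infected
Step 6: +0 new -> 19 infected

Answer: 6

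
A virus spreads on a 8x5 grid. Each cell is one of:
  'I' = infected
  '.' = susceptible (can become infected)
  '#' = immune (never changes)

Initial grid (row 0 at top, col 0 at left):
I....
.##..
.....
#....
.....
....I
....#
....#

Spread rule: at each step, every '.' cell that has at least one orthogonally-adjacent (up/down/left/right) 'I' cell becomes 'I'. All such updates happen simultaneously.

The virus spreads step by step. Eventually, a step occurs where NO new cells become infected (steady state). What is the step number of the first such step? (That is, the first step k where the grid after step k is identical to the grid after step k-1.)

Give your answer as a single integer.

Answer: 7

Derivation:
Step 0 (initial): 2 infected
Step 1: +4 new -> 6 infected
Step 2: +6 new -> 12 infected
Step 3: +8 new -> 20 infected
Step 4: +11 new -> 31 infected
Step 5: +3 new -> 34 infected
Step 6: +1 new -> 35 infected
Step 7: +0 new -> 35 infected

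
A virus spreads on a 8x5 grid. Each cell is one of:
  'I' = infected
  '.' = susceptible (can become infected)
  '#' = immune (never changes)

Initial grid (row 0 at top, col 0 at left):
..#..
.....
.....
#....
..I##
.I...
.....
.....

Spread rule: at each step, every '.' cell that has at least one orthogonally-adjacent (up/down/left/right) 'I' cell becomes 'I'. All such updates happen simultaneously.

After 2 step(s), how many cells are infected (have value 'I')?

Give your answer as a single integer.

Answer: 15

Derivation:
Step 0 (initial): 2 infected
Step 1: +5 new -> 7 infected
Step 2: +8 new -> 15 infected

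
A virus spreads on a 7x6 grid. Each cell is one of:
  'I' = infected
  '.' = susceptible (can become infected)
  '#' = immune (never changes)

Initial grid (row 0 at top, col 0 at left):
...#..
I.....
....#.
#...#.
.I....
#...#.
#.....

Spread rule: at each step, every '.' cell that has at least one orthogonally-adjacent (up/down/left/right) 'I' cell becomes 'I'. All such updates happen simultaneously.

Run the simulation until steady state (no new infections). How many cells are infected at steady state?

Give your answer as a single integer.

Step 0 (initial): 2 infected
Step 1: +7 new -> 9 infected
Step 2: +7 new -> 16 infected
Step 3: +7 new -> 23 infected
Step 4: +4 new -> 27 infected
Step 5: +5 new -> 32 infected
Step 6: +3 new -> 35 infected
Step 7: +0 new -> 35 infected

Answer: 35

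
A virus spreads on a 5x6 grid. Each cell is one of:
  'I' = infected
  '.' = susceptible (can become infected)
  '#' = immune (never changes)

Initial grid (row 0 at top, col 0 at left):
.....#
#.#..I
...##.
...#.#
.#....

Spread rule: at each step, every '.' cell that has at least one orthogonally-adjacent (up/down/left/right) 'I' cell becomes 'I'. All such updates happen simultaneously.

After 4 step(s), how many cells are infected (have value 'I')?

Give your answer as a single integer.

Step 0 (initial): 1 infected
Step 1: +2 new -> 3 infected
Step 2: +2 new -> 5 infected
Step 3: +1 new -> 6 infected
Step 4: +1 new -> 7 infected

Answer: 7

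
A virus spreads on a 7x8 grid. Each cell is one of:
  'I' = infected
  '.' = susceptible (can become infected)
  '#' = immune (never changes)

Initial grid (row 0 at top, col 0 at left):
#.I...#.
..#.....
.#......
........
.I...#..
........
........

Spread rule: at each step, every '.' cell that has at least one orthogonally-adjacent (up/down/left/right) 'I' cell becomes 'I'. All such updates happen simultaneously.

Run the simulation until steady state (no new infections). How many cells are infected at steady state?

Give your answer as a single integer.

Answer: 51

Derivation:
Step 0 (initial): 2 infected
Step 1: +6 new -> 8 infected
Step 2: +9 new -> 17 infected
Step 3: +11 new -> 28 infected
Step 4: +5 new -> 33 infected
Step 5: +5 new -> 38 infected
Step 6: +5 new -> 43 infected
Step 7: +6 new -> 49 infected
Step 8: +2 new -> 51 infected
Step 9: +0 new -> 51 infected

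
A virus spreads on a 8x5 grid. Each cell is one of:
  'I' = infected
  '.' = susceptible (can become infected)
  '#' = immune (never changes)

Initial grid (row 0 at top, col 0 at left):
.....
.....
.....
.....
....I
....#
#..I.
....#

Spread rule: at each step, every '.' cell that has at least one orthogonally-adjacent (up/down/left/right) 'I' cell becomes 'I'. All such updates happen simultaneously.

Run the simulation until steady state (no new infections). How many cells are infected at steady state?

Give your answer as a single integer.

Answer: 37

Derivation:
Step 0 (initial): 2 infected
Step 1: +6 new -> 8 infected
Step 2: +6 new -> 14 infected
Step 3: +6 new -> 20 infected
Step 4: +7 new -> 27 infected
Step 5: +4 new -> 31 infected
Step 6: +3 new -> 34 infected
Step 7: +2 new -> 36 infected
Step 8: +1 new -> 37 infected
Step 9: +0 new -> 37 infected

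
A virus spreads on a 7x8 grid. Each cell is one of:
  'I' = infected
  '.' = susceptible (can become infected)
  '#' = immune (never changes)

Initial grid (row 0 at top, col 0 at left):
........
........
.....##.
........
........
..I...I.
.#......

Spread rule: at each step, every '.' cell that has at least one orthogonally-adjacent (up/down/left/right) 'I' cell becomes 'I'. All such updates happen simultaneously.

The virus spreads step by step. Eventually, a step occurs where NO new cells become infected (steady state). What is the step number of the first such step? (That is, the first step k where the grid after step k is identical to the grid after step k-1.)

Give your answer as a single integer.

Answer: 9

Derivation:
Step 0 (initial): 2 infected
Step 1: +8 new -> 10 infected
Step 2: +11 new -> 21 infected
Step 3: +9 new -> 30 infected
Step 4: +6 new -> 36 infected
Step 5: +6 new -> 42 infected
Step 6: +6 new -> 48 infected
Step 7: +4 new -> 52 infected
Step 8: +1 new -> 53 infected
Step 9: +0 new -> 53 infected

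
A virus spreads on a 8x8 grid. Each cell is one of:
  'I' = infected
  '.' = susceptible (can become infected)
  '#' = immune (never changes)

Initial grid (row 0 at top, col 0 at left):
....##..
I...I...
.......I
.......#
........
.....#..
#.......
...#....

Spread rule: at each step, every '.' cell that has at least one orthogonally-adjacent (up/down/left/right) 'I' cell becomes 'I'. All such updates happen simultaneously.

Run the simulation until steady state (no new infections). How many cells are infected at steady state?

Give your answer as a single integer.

Step 0 (initial): 3 infected
Step 1: +8 new -> 11 infected
Step 2: +11 new -> 22 infected
Step 3: +9 new -> 31 infected
Step 4: +8 new -> 39 infected
Step 5: +6 new -> 45 infected
Step 6: +7 new -> 52 infected
Step 7: +4 new -> 56 infected
Step 8: +2 new -> 58 infected
Step 9: +0 new -> 58 infected

Answer: 58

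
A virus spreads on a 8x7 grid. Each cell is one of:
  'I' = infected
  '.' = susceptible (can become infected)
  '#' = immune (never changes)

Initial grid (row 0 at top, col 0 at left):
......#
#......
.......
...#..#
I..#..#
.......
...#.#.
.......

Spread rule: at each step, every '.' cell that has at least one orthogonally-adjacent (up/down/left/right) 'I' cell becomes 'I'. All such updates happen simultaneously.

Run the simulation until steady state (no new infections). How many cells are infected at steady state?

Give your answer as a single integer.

Answer: 48

Derivation:
Step 0 (initial): 1 infected
Step 1: +3 new -> 4 infected
Step 2: +5 new -> 9 infected
Step 3: +5 new -> 14 infected
Step 4: +5 new -> 19 infected
Step 5: +5 new -> 24 infected
Step 6: +8 new -> 32 infected
Step 7: +7 new -> 39 infected
Step 8: +6 new -> 45 infected
Step 9: +3 new -> 48 infected
Step 10: +0 new -> 48 infected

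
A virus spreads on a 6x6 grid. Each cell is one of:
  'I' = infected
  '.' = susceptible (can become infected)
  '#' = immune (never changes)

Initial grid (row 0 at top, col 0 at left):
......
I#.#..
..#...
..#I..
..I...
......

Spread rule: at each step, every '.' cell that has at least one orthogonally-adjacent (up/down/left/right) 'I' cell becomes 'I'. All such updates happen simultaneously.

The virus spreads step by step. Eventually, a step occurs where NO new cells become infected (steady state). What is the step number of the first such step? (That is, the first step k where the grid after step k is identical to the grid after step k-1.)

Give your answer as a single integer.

Step 0 (initial): 3 infected
Step 1: +7 new -> 10 infected
Step 2: +10 new -> 20 infected
Step 3: +6 new -> 26 infected
Step 4: +5 new -> 31 infected
Step 5: +1 new -> 32 infected
Step 6: +0 new -> 32 infected

Answer: 6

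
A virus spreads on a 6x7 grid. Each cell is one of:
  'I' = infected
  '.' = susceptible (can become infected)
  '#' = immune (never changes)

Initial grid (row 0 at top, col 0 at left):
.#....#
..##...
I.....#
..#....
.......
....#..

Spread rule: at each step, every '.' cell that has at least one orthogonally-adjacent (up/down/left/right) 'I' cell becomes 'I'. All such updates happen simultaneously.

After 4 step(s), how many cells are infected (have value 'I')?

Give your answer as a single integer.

Step 0 (initial): 1 infected
Step 1: +3 new -> 4 infected
Step 2: +5 new -> 9 infected
Step 3: +3 new -> 12 infected
Step 4: +4 new -> 16 infected

Answer: 16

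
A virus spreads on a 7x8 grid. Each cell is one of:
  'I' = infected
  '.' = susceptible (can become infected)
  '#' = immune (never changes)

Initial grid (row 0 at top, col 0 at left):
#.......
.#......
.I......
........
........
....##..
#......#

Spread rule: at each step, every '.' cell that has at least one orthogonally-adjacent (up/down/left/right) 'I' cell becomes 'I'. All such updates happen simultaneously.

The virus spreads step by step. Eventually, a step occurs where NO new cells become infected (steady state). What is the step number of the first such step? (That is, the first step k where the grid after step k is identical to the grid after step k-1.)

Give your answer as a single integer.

Answer: 10

Derivation:
Step 0 (initial): 1 infected
Step 1: +3 new -> 4 infected
Step 2: +6 new -> 10 infected
Step 3: +7 new -> 17 infected
Step 4: +9 new -> 26 infected
Step 5: +7 new -> 33 infected
Step 6: +6 new -> 39 infected
Step 7: +5 new -> 44 infected
Step 8: +4 new -> 48 infected
Step 9: +2 new -> 50 infected
Step 10: +0 new -> 50 infected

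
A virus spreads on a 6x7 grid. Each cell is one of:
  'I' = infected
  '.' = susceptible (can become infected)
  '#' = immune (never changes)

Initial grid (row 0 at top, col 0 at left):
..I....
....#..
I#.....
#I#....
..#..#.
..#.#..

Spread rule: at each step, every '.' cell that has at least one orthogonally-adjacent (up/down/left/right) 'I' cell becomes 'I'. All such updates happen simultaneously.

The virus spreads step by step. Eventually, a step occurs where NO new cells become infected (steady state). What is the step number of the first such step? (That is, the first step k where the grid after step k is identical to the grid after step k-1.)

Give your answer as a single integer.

Answer: 11

Derivation:
Step 0 (initial): 3 infected
Step 1: +5 new -> 8 infected
Step 2: +7 new -> 15 infected
Step 3: +3 new -> 18 infected
Step 4: +4 new -> 22 infected
Step 5: +4 new -> 26 infected
Step 6: +4 new -> 30 infected
Step 7: +1 new -> 31 infected
Step 8: +1 new -> 32 infected
Step 9: +1 new -> 33 infected
Step 10: +1 new -> 34 infected
Step 11: +0 new -> 34 infected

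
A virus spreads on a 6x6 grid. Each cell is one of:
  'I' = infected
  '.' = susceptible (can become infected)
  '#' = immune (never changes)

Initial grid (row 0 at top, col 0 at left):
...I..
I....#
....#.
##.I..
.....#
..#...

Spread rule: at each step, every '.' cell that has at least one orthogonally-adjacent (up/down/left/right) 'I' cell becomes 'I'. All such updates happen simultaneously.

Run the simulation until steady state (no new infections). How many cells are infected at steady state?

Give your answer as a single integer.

Step 0 (initial): 3 infected
Step 1: +10 new -> 13 infected
Step 2: +10 new -> 23 infected
Step 3: +3 new -> 26 infected
Step 4: +3 new -> 29 infected
Step 5: +1 new -> 30 infected
Step 6: +0 new -> 30 infected

Answer: 30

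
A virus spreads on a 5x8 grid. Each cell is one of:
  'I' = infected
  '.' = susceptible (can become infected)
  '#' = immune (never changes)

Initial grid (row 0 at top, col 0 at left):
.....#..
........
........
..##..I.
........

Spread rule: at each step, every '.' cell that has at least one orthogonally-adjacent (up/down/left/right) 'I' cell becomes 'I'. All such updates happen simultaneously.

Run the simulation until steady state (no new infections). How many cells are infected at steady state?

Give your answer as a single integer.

Answer: 37

Derivation:
Step 0 (initial): 1 infected
Step 1: +4 new -> 5 infected
Step 2: +6 new -> 11 infected
Step 3: +5 new -> 16 infected
Step 4: +4 new -> 20 infected
Step 5: +4 new -> 24 infected
Step 6: +4 new -> 28 infected
Step 7: +5 new -> 33 infected
Step 8: +3 new -> 36 infected
Step 9: +1 new -> 37 infected
Step 10: +0 new -> 37 infected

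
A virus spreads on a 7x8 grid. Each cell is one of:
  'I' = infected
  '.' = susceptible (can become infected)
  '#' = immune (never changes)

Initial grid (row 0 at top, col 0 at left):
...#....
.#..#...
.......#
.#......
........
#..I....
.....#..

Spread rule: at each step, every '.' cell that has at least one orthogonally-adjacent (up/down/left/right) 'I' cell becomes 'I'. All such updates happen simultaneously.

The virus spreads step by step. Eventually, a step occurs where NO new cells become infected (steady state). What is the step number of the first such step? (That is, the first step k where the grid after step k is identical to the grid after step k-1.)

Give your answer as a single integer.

Answer: 10

Derivation:
Step 0 (initial): 1 infected
Step 1: +4 new -> 5 infected
Step 2: +7 new -> 12 infected
Step 3: +7 new -> 19 infected
Step 4: +9 new -> 28 infected
Step 5: +7 new -> 35 infected
Step 6: +5 new -> 40 infected
Step 7: +4 new -> 44 infected
Step 8: +4 new -> 48 infected
Step 9: +1 new -> 49 infected
Step 10: +0 new -> 49 infected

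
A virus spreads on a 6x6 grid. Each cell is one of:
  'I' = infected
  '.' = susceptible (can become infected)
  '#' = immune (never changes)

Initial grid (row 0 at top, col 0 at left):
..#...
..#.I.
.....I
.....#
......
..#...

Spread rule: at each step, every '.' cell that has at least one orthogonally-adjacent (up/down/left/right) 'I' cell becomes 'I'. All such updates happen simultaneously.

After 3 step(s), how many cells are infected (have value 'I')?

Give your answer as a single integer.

Answer: 13

Derivation:
Step 0 (initial): 2 infected
Step 1: +4 new -> 6 infected
Step 2: +4 new -> 10 infected
Step 3: +3 new -> 13 infected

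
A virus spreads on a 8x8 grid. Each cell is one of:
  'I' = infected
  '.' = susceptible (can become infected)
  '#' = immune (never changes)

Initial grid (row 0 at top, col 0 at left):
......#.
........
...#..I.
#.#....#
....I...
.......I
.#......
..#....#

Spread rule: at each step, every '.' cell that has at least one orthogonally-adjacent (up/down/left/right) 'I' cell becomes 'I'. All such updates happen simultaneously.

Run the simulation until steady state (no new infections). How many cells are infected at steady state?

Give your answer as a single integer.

Answer: 56

Derivation:
Step 0 (initial): 3 infected
Step 1: +11 new -> 14 infected
Step 2: +11 new -> 25 infected
Step 3: +9 new -> 34 infected
Step 4: +8 new -> 42 infected
Step 5: +4 new -> 46 infected
Step 6: +5 new -> 51 infected
Step 7: +3 new -> 54 infected
Step 8: +2 new -> 56 infected
Step 9: +0 new -> 56 infected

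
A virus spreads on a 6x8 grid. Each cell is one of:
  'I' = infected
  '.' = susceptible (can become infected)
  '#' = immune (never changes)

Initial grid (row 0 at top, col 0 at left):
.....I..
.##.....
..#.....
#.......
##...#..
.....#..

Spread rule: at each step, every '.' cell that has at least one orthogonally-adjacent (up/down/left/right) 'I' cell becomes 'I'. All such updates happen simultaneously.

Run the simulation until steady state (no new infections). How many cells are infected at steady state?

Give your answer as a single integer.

Step 0 (initial): 1 infected
Step 1: +3 new -> 4 infected
Step 2: +5 new -> 9 infected
Step 3: +6 new -> 15 infected
Step 4: +5 new -> 20 infected
Step 5: +5 new -> 25 infected
Step 6: +6 new -> 31 infected
Step 7: +5 new -> 36 infected
Step 8: +2 new -> 38 infected
Step 9: +1 new -> 39 infected
Step 10: +1 new -> 40 infected
Step 11: +0 new -> 40 infected

Answer: 40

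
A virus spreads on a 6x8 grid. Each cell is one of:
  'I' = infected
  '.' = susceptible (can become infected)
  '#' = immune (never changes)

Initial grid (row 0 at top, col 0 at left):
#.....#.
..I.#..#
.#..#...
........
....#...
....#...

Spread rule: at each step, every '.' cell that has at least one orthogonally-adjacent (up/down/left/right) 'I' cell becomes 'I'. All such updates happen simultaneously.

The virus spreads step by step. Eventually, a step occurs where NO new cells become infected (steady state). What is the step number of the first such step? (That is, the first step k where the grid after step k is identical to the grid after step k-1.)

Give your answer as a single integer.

Step 0 (initial): 1 infected
Step 1: +4 new -> 5 infected
Step 2: +5 new -> 10 infected
Step 3: +5 new -> 15 infected
Step 4: +6 new -> 21 infected
Step 5: +5 new -> 26 infected
Step 6: +5 new -> 31 infected
Step 7: +4 new -> 35 infected
Step 8: +3 new -> 38 infected
Step 9: +1 new -> 39 infected
Step 10: +0 new -> 39 infected

Answer: 10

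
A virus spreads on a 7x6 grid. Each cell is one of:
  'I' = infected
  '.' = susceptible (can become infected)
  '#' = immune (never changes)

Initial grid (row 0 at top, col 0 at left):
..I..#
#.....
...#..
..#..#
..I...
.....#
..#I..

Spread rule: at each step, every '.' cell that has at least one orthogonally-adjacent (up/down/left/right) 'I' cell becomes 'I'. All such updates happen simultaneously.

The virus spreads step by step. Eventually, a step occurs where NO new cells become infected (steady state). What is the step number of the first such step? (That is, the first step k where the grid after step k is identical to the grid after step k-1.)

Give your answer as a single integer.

Answer: 6

Derivation:
Step 0 (initial): 3 infected
Step 1: +8 new -> 11 infected
Step 2: +12 new -> 23 infected
Step 3: +7 new -> 30 infected
Step 4: +4 new -> 34 infected
Step 5: +1 new -> 35 infected
Step 6: +0 new -> 35 infected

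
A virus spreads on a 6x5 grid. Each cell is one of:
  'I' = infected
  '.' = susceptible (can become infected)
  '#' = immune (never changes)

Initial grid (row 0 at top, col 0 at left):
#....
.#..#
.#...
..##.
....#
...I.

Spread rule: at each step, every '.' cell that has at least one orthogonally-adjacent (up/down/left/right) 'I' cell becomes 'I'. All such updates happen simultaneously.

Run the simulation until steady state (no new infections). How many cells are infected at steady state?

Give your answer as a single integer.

Answer: 13

Derivation:
Step 0 (initial): 1 infected
Step 1: +3 new -> 4 infected
Step 2: +2 new -> 6 infected
Step 3: +2 new -> 8 infected
Step 4: +2 new -> 10 infected
Step 5: +1 new -> 11 infected
Step 6: +1 new -> 12 infected
Step 7: +1 new -> 13 infected
Step 8: +0 new -> 13 infected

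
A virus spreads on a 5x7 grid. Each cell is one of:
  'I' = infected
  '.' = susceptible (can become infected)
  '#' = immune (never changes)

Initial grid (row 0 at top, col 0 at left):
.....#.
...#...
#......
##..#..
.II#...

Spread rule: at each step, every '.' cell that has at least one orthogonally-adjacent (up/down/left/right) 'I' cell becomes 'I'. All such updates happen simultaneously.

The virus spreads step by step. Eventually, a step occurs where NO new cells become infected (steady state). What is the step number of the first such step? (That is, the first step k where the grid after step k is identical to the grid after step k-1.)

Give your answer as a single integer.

Step 0 (initial): 2 infected
Step 1: +2 new -> 4 infected
Step 2: +2 new -> 6 infected
Step 3: +3 new -> 9 infected
Step 4: +3 new -> 12 infected
Step 5: +5 new -> 17 infected
Step 6: +5 new -> 22 infected
Step 7: +3 new -> 25 infected
Step 8: +3 new -> 28 infected
Step 9: +0 new -> 28 infected

Answer: 9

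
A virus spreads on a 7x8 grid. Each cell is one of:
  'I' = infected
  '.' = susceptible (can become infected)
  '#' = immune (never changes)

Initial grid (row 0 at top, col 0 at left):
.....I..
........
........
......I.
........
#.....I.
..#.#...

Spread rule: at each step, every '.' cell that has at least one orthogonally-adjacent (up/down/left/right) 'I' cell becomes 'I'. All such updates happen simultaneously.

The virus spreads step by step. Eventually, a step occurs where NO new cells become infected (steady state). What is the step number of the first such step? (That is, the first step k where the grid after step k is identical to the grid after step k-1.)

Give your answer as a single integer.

Step 0 (initial): 3 infected
Step 1: +10 new -> 13 infected
Step 2: +12 new -> 25 infected
Step 3: +7 new -> 32 infected
Step 4: +7 new -> 39 infected
Step 5: +6 new -> 45 infected
Step 6: +5 new -> 50 infected
Step 7: +3 new -> 53 infected
Step 8: +0 new -> 53 infected

Answer: 8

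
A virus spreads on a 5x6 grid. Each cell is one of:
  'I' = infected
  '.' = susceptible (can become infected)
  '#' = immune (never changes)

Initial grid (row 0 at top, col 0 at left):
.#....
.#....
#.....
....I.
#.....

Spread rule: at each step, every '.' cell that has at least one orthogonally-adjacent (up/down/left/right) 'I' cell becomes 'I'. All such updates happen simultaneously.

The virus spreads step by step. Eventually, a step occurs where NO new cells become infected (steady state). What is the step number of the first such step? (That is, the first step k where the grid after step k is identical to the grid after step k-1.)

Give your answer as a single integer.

Step 0 (initial): 1 infected
Step 1: +4 new -> 5 infected
Step 2: +6 new -> 11 infected
Step 3: +6 new -> 17 infected
Step 4: +6 new -> 23 infected
Step 5: +1 new -> 24 infected
Step 6: +0 new -> 24 infected

Answer: 6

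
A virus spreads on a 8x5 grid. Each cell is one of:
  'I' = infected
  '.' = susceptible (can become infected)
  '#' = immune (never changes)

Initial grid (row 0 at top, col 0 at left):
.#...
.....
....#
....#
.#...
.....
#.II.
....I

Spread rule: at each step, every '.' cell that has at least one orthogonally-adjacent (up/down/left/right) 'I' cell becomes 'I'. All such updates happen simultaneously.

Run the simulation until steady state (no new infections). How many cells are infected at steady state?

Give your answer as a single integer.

Answer: 35

Derivation:
Step 0 (initial): 3 infected
Step 1: +6 new -> 9 infected
Step 2: +5 new -> 14 infected
Step 3: +5 new -> 19 infected
Step 4: +4 new -> 23 infected
Step 5: +4 new -> 27 infected
Step 6: +5 new -> 32 infected
Step 7: +2 new -> 34 infected
Step 8: +1 new -> 35 infected
Step 9: +0 new -> 35 infected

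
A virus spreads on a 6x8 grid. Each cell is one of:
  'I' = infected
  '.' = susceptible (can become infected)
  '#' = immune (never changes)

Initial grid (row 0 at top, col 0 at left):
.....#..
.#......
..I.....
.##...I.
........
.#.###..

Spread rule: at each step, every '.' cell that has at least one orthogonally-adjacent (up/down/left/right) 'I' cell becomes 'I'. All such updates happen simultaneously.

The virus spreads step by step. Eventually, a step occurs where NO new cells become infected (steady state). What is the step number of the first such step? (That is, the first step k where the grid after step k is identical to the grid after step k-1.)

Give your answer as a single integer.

Step 0 (initial): 2 infected
Step 1: +7 new -> 9 infected
Step 2: +12 new -> 21 infected
Step 3: +11 new -> 32 infected
Step 4: +5 new -> 37 infected
Step 5: +3 new -> 40 infected
Step 6: +0 new -> 40 infected

Answer: 6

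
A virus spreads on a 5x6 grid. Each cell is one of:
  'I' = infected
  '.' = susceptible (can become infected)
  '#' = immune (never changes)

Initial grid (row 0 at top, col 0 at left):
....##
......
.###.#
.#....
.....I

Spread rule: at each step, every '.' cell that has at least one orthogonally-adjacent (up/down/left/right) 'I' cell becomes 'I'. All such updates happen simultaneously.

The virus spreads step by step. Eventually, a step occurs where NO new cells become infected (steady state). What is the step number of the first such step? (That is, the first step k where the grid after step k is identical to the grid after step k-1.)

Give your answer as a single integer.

Answer: 10

Derivation:
Step 0 (initial): 1 infected
Step 1: +2 new -> 3 infected
Step 2: +2 new -> 5 infected
Step 3: +3 new -> 8 infected
Step 4: +3 new -> 11 infected
Step 5: +3 new -> 14 infected
Step 6: +3 new -> 17 infected
Step 7: +3 new -> 20 infected
Step 8: +2 new -> 22 infected
Step 9: +1 new -> 23 infected
Step 10: +0 new -> 23 infected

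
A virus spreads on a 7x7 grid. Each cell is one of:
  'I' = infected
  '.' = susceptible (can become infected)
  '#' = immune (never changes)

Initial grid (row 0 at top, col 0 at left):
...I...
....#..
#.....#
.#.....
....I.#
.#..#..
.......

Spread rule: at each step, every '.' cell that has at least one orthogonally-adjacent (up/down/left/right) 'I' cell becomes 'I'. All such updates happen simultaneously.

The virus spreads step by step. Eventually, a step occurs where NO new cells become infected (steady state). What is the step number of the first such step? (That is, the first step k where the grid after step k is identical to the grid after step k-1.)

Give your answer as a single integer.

Answer: 7

Derivation:
Step 0 (initial): 2 infected
Step 1: +6 new -> 8 infected
Step 2: +10 new -> 18 infected
Step 3: +13 new -> 31 infected
Step 4: +7 new -> 38 infected
Step 5: +3 new -> 41 infected
Step 6: +1 new -> 42 infected
Step 7: +0 new -> 42 infected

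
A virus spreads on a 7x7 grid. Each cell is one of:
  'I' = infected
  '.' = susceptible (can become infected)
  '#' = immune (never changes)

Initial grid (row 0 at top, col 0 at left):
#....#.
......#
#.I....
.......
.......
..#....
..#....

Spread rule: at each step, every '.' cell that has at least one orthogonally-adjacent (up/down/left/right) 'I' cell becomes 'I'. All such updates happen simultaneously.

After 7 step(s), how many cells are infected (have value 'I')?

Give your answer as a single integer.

Answer: 41

Derivation:
Step 0 (initial): 1 infected
Step 1: +4 new -> 5 infected
Step 2: +7 new -> 12 infected
Step 3: +9 new -> 21 infected
Step 4: +8 new -> 29 infected
Step 5: +6 new -> 35 infected
Step 6: +4 new -> 39 infected
Step 7: +2 new -> 41 infected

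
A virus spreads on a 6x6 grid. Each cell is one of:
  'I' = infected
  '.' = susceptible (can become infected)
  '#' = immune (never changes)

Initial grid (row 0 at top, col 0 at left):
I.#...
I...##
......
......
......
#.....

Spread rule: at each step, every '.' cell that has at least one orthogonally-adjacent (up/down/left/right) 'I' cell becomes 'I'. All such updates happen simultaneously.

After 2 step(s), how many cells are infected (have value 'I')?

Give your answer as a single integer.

Step 0 (initial): 2 infected
Step 1: +3 new -> 5 infected
Step 2: +3 new -> 8 infected

Answer: 8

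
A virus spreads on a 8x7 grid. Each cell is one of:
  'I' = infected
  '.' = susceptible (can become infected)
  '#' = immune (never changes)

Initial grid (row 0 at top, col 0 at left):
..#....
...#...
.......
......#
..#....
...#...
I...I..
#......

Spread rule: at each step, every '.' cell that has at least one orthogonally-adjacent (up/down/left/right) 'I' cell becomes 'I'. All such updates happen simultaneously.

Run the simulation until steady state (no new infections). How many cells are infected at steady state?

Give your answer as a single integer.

Answer: 50

Derivation:
Step 0 (initial): 2 infected
Step 1: +6 new -> 8 infected
Step 2: +9 new -> 17 infected
Step 3: +9 new -> 26 infected
Step 4: +6 new -> 32 infected
Step 5: +6 new -> 38 infected
Step 6: +6 new -> 44 infected
Step 7: +5 new -> 49 infected
Step 8: +1 new -> 50 infected
Step 9: +0 new -> 50 infected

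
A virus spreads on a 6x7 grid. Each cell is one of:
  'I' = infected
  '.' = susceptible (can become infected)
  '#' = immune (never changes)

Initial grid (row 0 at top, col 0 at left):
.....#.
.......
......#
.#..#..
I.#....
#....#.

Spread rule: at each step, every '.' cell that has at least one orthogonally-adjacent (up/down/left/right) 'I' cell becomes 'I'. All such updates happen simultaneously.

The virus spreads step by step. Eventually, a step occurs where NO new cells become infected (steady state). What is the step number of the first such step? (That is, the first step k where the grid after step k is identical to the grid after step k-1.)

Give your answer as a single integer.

Step 0 (initial): 1 infected
Step 1: +2 new -> 3 infected
Step 2: +2 new -> 5 infected
Step 3: +3 new -> 8 infected
Step 4: +4 new -> 12 infected
Step 5: +6 new -> 18 infected
Step 6: +5 new -> 23 infected
Step 7: +4 new -> 27 infected
Step 8: +4 new -> 31 infected
Step 9: +3 new -> 34 infected
Step 10: +1 new -> 35 infected
Step 11: +0 new -> 35 infected

Answer: 11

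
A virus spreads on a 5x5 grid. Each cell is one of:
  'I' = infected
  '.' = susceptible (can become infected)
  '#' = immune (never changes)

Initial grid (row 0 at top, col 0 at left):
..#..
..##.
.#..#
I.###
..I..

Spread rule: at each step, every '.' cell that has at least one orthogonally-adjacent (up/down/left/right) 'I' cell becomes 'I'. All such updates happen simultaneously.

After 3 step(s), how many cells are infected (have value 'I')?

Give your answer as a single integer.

Answer: 11

Derivation:
Step 0 (initial): 2 infected
Step 1: +5 new -> 7 infected
Step 2: +2 new -> 9 infected
Step 3: +2 new -> 11 infected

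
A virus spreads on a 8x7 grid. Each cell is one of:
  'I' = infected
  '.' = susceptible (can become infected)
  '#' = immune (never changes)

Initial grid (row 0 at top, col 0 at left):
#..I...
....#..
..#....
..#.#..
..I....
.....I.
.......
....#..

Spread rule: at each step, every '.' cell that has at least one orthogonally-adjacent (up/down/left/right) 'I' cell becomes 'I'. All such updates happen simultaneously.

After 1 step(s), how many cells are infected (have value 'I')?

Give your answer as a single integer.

Step 0 (initial): 3 infected
Step 1: +10 new -> 13 infected

Answer: 13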